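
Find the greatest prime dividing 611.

47

611 = 13 · 47
47 is prime.
So 611 = 13 · 47; the largest prime factor is 47.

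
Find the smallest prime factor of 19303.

19303 is odd.
Digit sum 16, not divisible by 3.
Ends in 3: not divisible by 5.
7: 19303 = 7·2757 + 4
11: 19303 = 11·1754 + 9
13: 19303 = 13·1484 + 11
17: 19303 = 17·1135 + 8
19: 19303 = 19·1015 + 18
23: 19303 = 23·839 + 6
29: 19303 = 29·665 + 18
31: 19303 = 31·622 + 21
37: 19303 = 37·521 + 26
41: 19303 = 41·470 + 33
43: 19303 = 43·448 + 39
47: 19303 = 47·410 + 33
53: 19303 = 53·364 + 11
59: 19303 = 59·327 + 10
61: 19303 = 61·316 + 27
67: 19303 = 67·288 + 7
71: 19303 = 71·271 + 62
73: 19303 = 73·264 + 31
79: 19303 = 79·244 + 27
83: 19303 = 83·232 + 47
89: 19303 = 89·216 + 79
97: 19303 = 97·199

97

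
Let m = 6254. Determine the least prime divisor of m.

2

6254 is even: 2 divides it.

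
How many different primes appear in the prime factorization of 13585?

13585 = 5 · 2717
2717 = 11 · 247
247 = 13 · 19
13585 = 5 · 11 · 13 · 19, which has 4 distinct prime factors.

4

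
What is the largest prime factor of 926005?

926005 = 5 · 185201
185201 = 43 · 4307
4307 = 59 · 73
73 is prime.
So 926005 = 5 · 43 · 59 · 73; the largest prime factor is 73.

73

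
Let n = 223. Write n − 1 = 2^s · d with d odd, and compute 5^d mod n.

223 − 1 = 222 = 2^1 · 111, so d = 111.
5^1 ≡ 5 (mod 223)
5^2 ≡ 5^2 = 25 ≡ 25 (mod 223)
5^4 ≡ 25^2 = 625 ≡ 179 (mod 223)
5^8 ≡ 179^2 = 32041 ≡ 152 (mod 223)
5^16 ≡ 152^2 = 23104 ≡ 135 (mod 223)
5^32 ≡ 135^2 = 18225 ≡ 162 (mod 223)
5^64 ≡ 162^2 = 26244 ≡ 153 (mod 223)
111 = 64 + 32 + 8 + 4 + 2 + 1 in binary powers of 2.
So 5^111 ≡ 153 · 162 · 152 · 179 · 25 · 5 ≡ 222 (mod 223).
Since 5^d ≡ 222 (mod 223), base 5 does not prove 223 composite.

222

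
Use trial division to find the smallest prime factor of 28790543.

73

28790543 is odd.
Digit sum 38, not divisible by 3.
Ends in 3: not divisible by 5.
7: 28790543 = 7·4112934 + 5
11: 28790543 = 11·2617322 + 1
13: 28790543 = 13·2214657 + 2
17: 28790543 = 17·1693561 + 6
19: 28790543 = 19·1515291 + 14
23: 28790543 = 23·1251762 + 17
29: 28790543 = 29·992777 + 10
31: 28790543 = 31·928727 + 6
37: 28790543 = 37·778122 + 29
41: 28790543 = 41·702208 + 15
43: 28790543 = 43·669547 + 22
47: 28790543 = 47·612564 + 35
53: 28790543 = 53·543217 + 42
59: 28790543 = 59·487975 + 18
61: 28790543 = 61·471976 + 7
67: 28790543 = 67·429709 + 40
71: 28790543 = 71·405500 + 43
73: 28790543 = 73·394391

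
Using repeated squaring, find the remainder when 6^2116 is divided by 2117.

6^1 ≡ 6 (mod 2117)
6^2 ≡ 6^2 = 36 ≡ 36 (mod 2117)
6^4 ≡ 36^2 = 1296 ≡ 1296 (mod 2117)
6^8 ≡ 1296^2 = 1679616 ≡ 835 (mod 2117)
6^16 ≡ 835^2 = 697225 ≡ 732 (mod 2117)
6^32 ≡ 732^2 = 535824 ≡ 223 (mod 2117)
6^64 ≡ 223^2 = 49729 ≡ 1038 (mod 2117)
6^128 ≡ 1038^2 = 1077444 ≡ 2008 (mod 2117)
6^256 ≡ 2008^2 = 4032064 ≡ 1296 (mod 2117)
6^512 ≡ 1296^2 = 1679616 ≡ 835 (mod 2117)
6^1024 ≡ 835^2 = 697225 ≡ 732 (mod 2117)
6^2048 ≡ 732^2 = 535824 ≡ 223 (mod 2117)
2116 = 2048 + 64 + 4 in binary powers of 2.
So 6^2116 ≡ 223 · 1038 · 1296 ≡ 819 (mod 2117).
Since 819 ≠ 1, base 6 is a Fermat witness: 2117 is composite.

819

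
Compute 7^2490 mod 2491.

713

7^1 ≡ 7 (mod 2491)
7^2 ≡ 7^2 = 49 ≡ 49 (mod 2491)
7^4 ≡ 49^2 = 2401 ≡ 2401 (mod 2491)
7^8 ≡ 2401^2 = 5764801 ≡ 627 (mod 2491)
7^16 ≡ 627^2 = 393129 ≡ 2042 (mod 2491)
7^32 ≡ 2042^2 = 4169764 ≡ 2321 (mod 2491)
7^64 ≡ 2321^2 = 5387041 ≡ 1499 (mod 2491)
7^128 ≡ 1499^2 = 2247001 ≡ 119 (mod 2491)
7^256 ≡ 119^2 = 14161 ≡ 1706 (mod 2491)
7^512 ≡ 1706^2 = 2910436 ≡ 948 (mod 2491)
7^1024 ≡ 948^2 = 898704 ≡ 1944 (mod 2491)
7^2048 ≡ 1944^2 = 3779136 ≡ 289 (mod 2491)
2490 = 2048 + 256 + 128 + 32 + 16 + 8 + 2 in binary powers of 2.
So 7^2490 ≡ 289 · 1706 · 119 · 2321 · 2042 · 627 · 49 ≡ 713 (mod 2491).
Since 713 ≠ 1, base 7 is a Fermat witness: 2491 is composite.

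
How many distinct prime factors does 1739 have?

1739 = 37 · 47
1739 = 37 · 47, which has 2 distinct prime factors.

2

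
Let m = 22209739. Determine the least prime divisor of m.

22209739 is odd.
Digit sum 34, not divisible by 3.
Ends in 9: not divisible by 5.
7: 22209739 = 7·3172819 + 6
11: 22209739 = 11·2019067 + 2
13: 22209739 = 13·1708441 + 6
17: 22209739 = 17·1306455 + 4
19: 22209739 = 19·1168933 + 12
23: 22209739 = 23·965640 + 19
29: 22209739 = 29·765853 + 2
31: 22209739 = 31·716443 + 6
37: 22209739 = 37·600263 + 8
41: 22209739 = 41·541700 + 39
43: 22209739 = 43·516505 + 24
47: 22209739 = 47·472547 + 30
53: 22209739 = 53·419051 + 36
59: 22209739 = 59·376436 + 15
61: 22209739 = 61·364094 + 5
67: 22209739 = 67·331488 + 43
71: 22209739 = 71·312813 + 16
73: 22209739 = 73·304243

73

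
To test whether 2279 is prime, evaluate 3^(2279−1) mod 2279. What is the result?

3^1 ≡ 3 (mod 2279)
3^2 ≡ 3^2 = 9 ≡ 9 (mod 2279)
3^4 ≡ 9^2 = 81 ≡ 81 (mod 2279)
3^8 ≡ 81^2 = 6561 ≡ 2003 (mod 2279)
3^16 ≡ 2003^2 = 4012009 ≡ 969 (mod 2279)
3^32 ≡ 969^2 = 938961 ≡ 13 (mod 2279)
3^64 ≡ 13^2 = 169 ≡ 169 (mod 2279)
3^128 ≡ 169^2 = 28561 ≡ 1213 (mod 2279)
3^256 ≡ 1213^2 = 1471369 ≡ 1414 (mod 2279)
3^512 ≡ 1414^2 = 1999396 ≡ 713 (mod 2279)
3^1024 ≡ 713^2 = 508369 ≡ 152 (mod 2279)
3^2048 ≡ 152^2 = 23104 ≡ 314 (mod 2279)
2278 = 2048 + 128 + 64 + 32 + 4 + 2 in binary powers of 2.
So 3^2278 ≡ 314 · 1213 · 169 · 13 · 81 · 9 ≡ 1257 (mod 2279).
Since 1257 ≠ 1, base 3 is a Fermat witness: 2279 is composite.

1257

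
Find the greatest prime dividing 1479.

1479 = 3 · 493
493 = 17 · 29
29 is prime.
So 1479 = 3 · 17 · 29; the largest prime factor is 29.

29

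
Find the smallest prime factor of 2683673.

43

2683673 is odd.
Digit sum 35, not divisible by 3.
Ends in 3: not divisible by 5.
7: 2683673 = 7·383381 + 6
11: 2683673 = 11·243970 + 3
13: 2683673 = 13·206436 + 5
17: 2683673 = 17·157863 + 2
19: 2683673 = 19·141245 + 18
23: 2683673 = 23·116681 + 10
29: 2683673 = 29·92540 + 13
31: 2683673 = 31·86570 + 3
37: 2683673 = 37·72531 + 26
41: 2683673 = 41·65455 + 18
43: 2683673 = 43·62411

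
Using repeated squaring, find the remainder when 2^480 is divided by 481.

2^1 ≡ 2 (mod 481)
2^2 ≡ 2^2 = 4 ≡ 4 (mod 481)
2^4 ≡ 4^2 = 16 ≡ 16 (mod 481)
2^8 ≡ 16^2 = 256 ≡ 256 (mod 481)
2^16 ≡ 256^2 = 65536 ≡ 120 (mod 481)
2^32 ≡ 120^2 = 14400 ≡ 451 (mod 481)
2^64 ≡ 451^2 = 203401 ≡ 419 (mod 481)
2^128 ≡ 419^2 = 175561 ≡ 477 (mod 481)
2^256 ≡ 477^2 = 227529 ≡ 16 (mod 481)
480 = 256 + 128 + 64 + 32 in binary powers of 2.
So 2^480 ≡ 16 · 477 · 419 · 451 ≡ 248 (mod 481).
Since 248 ≠ 1, base 2 is a Fermat witness: 481 is composite.

248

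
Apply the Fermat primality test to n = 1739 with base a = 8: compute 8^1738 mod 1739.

8^1 ≡ 8 (mod 1739)
8^2 ≡ 8^2 = 64 ≡ 64 (mod 1739)
8^4 ≡ 64^2 = 4096 ≡ 618 (mod 1739)
8^8 ≡ 618^2 = 381924 ≡ 1083 (mod 1739)
8^16 ≡ 1083^2 = 1172889 ≡ 803 (mod 1739)
8^32 ≡ 803^2 = 644809 ≡ 1379 (mod 1739)
8^64 ≡ 1379^2 = 1901641 ≡ 914 (mod 1739)
8^128 ≡ 914^2 = 835396 ≡ 676 (mod 1739)
8^256 ≡ 676^2 = 456976 ≡ 1358 (mod 1739)
8^512 ≡ 1358^2 = 1844164 ≡ 824 (mod 1739)
8^1024 ≡ 824^2 = 678976 ≡ 766 (mod 1739)
1738 = 1024 + 512 + 128 + 64 + 8 + 2 in binary powers of 2.
So 8^1738 ≡ 766 · 824 · 676 · 914 · 1083 · 64 ≡ 159 (mod 1739).
Since 159 ≠ 1, base 8 is a Fermat witness: 1739 is composite.

159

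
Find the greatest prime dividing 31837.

31837 = 13 · 2449
2449 = 31 · 79
79 is prime.
So 31837 = 13 · 31 · 79; the largest prime factor is 79.

79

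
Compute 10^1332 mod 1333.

686

10^1 ≡ 10 (mod 1333)
10^2 ≡ 10^2 = 100 ≡ 100 (mod 1333)
10^4 ≡ 100^2 = 10000 ≡ 669 (mod 1333)
10^8 ≡ 669^2 = 447561 ≡ 1006 (mod 1333)
10^16 ≡ 1006^2 = 1012036 ≡ 289 (mod 1333)
10^32 ≡ 289^2 = 83521 ≡ 875 (mod 1333)
10^64 ≡ 875^2 = 765625 ≡ 483 (mod 1333)
10^128 ≡ 483^2 = 233289 ≡ 14 (mod 1333)
10^256 ≡ 14^2 = 196 ≡ 196 (mod 1333)
10^512 ≡ 196^2 = 38416 ≡ 1092 (mod 1333)
10^1024 ≡ 1092^2 = 1192464 ≡ 762 (mod 1333)
1332 = 1024 + 256 + 32 + 16 + 4 in binary powers of 2.
So 10^1332 ≡ 762 · 196 · 875 · 289 · 669 ≡ 686 (mod 1333).
Since 686 ≠ 1, base 10 is a Fermat witness: 1333 is composite.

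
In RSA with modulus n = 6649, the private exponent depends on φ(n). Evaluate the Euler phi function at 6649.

6480

Factor: 6649 = 61 · 109.
φ(6649) = (61−1) · (109−1) = 60 · 108 = 6480.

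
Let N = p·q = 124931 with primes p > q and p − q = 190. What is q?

Since p = q + 190, we have 124931 = q(q + 190), so q² + 190q − 124931 = 0.
Discriminant: 190² + 4·124931 = 36100 + 499724 = 535824; √535824 = 732.
q = (−190 + 732)/2 = 271, and p = q + 190 = 461.
Check: 271 · 461 = 124931.

271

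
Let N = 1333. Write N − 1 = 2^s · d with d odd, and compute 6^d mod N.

216

1333 − 1 = 1332 = 2^2 · 333, so d = 333.
6^1 ≡ 6 (mod 1333)
6^2 ≡ 6^2 = 36 ≡ 36 (mod 1333)
6^4 ≡ 36^2 = 1296 ≡ 1296 (mod 1333)
6^8 ≡ 1296^2 = 1679616 ≡ 36 (mod 1333)
6^16 ≡ 36^2 = 1296 ≡ 1296 (mod 1333)
6^32 ≡ 1296^2 = 1679616 ≡ 36 (mod 1333)
6^64 ≡ 36^2 = 1296 ≡ 1296 (mod 1333)
6^128 ≡ 1296^2 = 1679616 ≡ 36 (mod 1333)
6^256 ≡ 36^2 = 1296 ≡ 1296 (mod 1333)
333 = 256 + 64 + 8 + 4 + 1 in binary powers of 2.
So 6^333 ≡ 1296 · 1296 · 36 · 1296 · 6 ≡ 216 (mod 1333).
Squaring chain: 216 → 1; never reaches −1, so base 6 is a Miller–Rabin witness that 1333 is composite.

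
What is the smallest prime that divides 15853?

15853 is odd.
Digit sum 22, not divisible by 3.
Ends in 3: not divisible by 5.
7: 15853 = 7·2264 + 5
11: 15853 = 11·1441 + 2
13: 15853 = 13·1219 + 6
17: 15853 = 17·932 + 9
19: 15853 = 19·834 + 7
23: 15853 = 23·689 + 6
29: 15853 = 29·546 + 19
31: 15853 = 31·511 + 12
37: 15853 = 37·428 + 17
41: 15853 = 41·386 + 27
43: 15853 = 43·368 + 29
47: 15853 = 47·337 + 14
53: 15853 = 53·299 + 6
59: 15853 = 59·268 + 41
61: 15853 = 61·259 + 54
67: 15853 = 67·236 + 41
71: 15853 = 71·223 + 20
73: 15853 = 73·217 + 12
79: 15853 = 79·200 + 53
83: 15853 = 83·191

83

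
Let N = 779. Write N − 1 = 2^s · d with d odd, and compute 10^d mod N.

779 − 1 = 778 = 2^1 · 389, so d = 389.
10^1 ≡ 10 (mod 779)
10^2 ≡ 10^2 = 100 ≡ 100 (mod 779)
10^4 ≡ 100^2 = 10000 ≡ 652 (mod 779)
10^8 ≡ 652^2 = 425104 ≡ 549 (mod 779)
10^16 ≡ 549^2 = 301401 ≡ 707 (mod 779)
10^32 ≡ 707^2 = 499849 ≡ 510 (mod 779)
10^64 ≡ 510^2 = 260100 ≡ 693 (mod 779)
10^128 ≡ 693^2 = 480249 ≡ 385 (mod 779)
10^256 ≡ 385^2 = 148225 ≡ 215 (mod 779)
389 = 256 + 128 + 4 + 1 in binary powers of 2.
So 10^389 ≡ 215 · 385 · 652 · 10 ≡ 242 (mod 779).
Squaring chain: 242; never reaches −1, so base 10 is a Miller–Rabin witness that 779 is composite.

242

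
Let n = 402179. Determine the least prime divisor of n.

402179 is odd.
Digit sum 23, not divisible by 3.
Ends in 9: not divisible by 5.
7: 402179 = 7·57454 + 1
11: 402179 = 11·36561 + 8
13: 402179 = 13·30936 + 11
17: 402179 = 17·23657 + 10
19: 402179 = 19·21167 + 6
23: 402179 = 23·17486 + 1
29: 402179 = 29·13868 + 7
31: 402179 = 31·12973 + 16
37: 402179 = 37·10869 + 26
41: 402179 = 41·9809 + 10
43: 402179 = 43·9353

43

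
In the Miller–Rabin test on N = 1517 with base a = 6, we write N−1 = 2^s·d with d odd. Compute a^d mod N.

1141

1517 − 1 = 1516 = 2^2 · 379, so d = 379.
6^1 ≡ 6 (mod 1517)
6^2 ≡ 6^2 = 36 ≡ 36 (mod 1517)
6^4 ≡ 36^2 = 1296 ≡ 1296 (mod 1517)
6^8 ≡ 1296^2 = 1679616 ≡ 297 (mod 1517)
6^16 ≡ 297^2 = 88209 ≡ 223 (mod 1517)
6^32 ≡ 223^2 = 49729 ≡ 1185 (mod 1517)
6^64 ≡ 1185^2 = 1404225 ≡ 1000 (mod 1517)
6^128 ≡ 1000^2 = 1000000 ≡ 297 (mod 1517)
6^256 ≡ 297^2 = 88209 ≡ 223 (mod 1517)
379 = 256 + 64 + 32 + 16 + 8 + 2 + 1 in binary powers of 2.
So 6^379 ≡ 223 · 1000 · 1185 · 223 · 297 · 36 · 6 ≡ 1141 (mod 1517).
Squaring chain: 1141 → 295; never reaches −1, so base 6 is a Miller–Rabin witness that 1517 is composite.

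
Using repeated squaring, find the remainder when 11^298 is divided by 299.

11^1 ≡ 11 (mod 299)
11^2 ≡ 11^2 = 121 ≡ 121 (mod 299)
11^4 ≡ 121^2 = 14641 ≡ 289 (mod 299)
11^8 ≡ 289^2 = 83521 ≡ 100 (mod 299)
11^16 ≡ 100^2 = 10000 ≡ 133 (mod 299)
11^32 ≡ 133^2 = 17689 ≡ 48 (mod 299)
11^64 ≡ 48^2 = 2304 ≡ 211 (mod 299)
11^128 ≡ 211^2 = 44521 ≡ 269 (mod 299)
11^256 ≡ 269^2 = 72361 ≡ 3 (mod 299)
298 = 256 + 32 + 8 + 2 in binary powers of 2.
So 11^298 ≡ 3 · 48 · 100 · 121 ≡ 127 (mod 299).
Since 127 ≠ 1, base 11 is a Fermat witness: 299 is composite.

127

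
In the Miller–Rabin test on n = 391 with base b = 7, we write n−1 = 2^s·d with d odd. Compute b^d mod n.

391 − 1 = 390 = 2^1 · 195, so d = 195.
7^1 ≡ 7 (mod 391)
7^2 ≡ 7^2 = 49 ≡ 49 (mod 391)
7^4 ≡ 49^2 = 2401 ≡ 55 (mod 391)
7^8 ≡ 55^2 = 3025 ≡ 288 (mod 391)
7^16 ≡ 288^2 = 82944 ≡ 52 (mod 391)
7^32 ≡ 52^2 = 2704 ≡ 358 (mod 391)
7^64 ≡ 358^2 = 128164 ≡ 307 (mod 391)
7^128 ≡ 307^2 = 94249 ≡ 18 (mod 391)
195 = 128 + 64 + 2 + 1 in binary powers of 2.
So 7^195 ≡ 18 · 307 · 49 · 7 ≡ 241 (mod 391).
Squaring chain: 241; never reaches −1, so base 7 is a Miller–Rabin witness that 391 is composite.

241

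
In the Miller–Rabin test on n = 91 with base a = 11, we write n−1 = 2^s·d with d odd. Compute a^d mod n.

91 − 1 = 90 = 2^1 · 45, so d = 45.
11^1 ≡ 11 (mod 91)
11^2 ≡ 11^2 = 121 ≡ 30 (mod 91)
11^4 ≡ 30^2 = 900 ≡ 81 (mod 91)
11^8 ≡ 81^2 = 6561 ≡ 9 (mod 91)
11^16 ≡ 9^2 = 81 ≡ 81 (mod 91)
11^32 ≡ 81^2 = 6561 ≡ 9 (mod 91)
45 = 32 + 8 + 4 + 1 in binary powers of 2.
So 11^45 ≡ 9 · 9 · 81 · 11 ≡ 8 (mod 91).
Squaring chain: 8; never reaches −1, so base 11 is a Miller–Rabin witness that 91 is composite.

8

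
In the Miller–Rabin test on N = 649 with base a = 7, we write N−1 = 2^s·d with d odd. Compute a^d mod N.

315

649 − 1 = 648 = 2^3 · 81, so d = 81.
7^1 ≡ 7 (mod 649)
7^2 ≡ 7^2 = 49 ≡ 49 (mod 649)
7^4 ≡ 49^2 = 2401 ≡ 454 (mod 649)
7^8 ≡ 454^2 = 206116 ≡ 383 (mod 649)
7^16 ≡ 383^2 = 146689 ≡ 15 (mod 649)
7^32 ≡ 15^2 = 225 ≡ 225 (mod 649)
7^64 ≡ 225^2 = 50625 ≡ 3 (mod 649)
81 = 64 + 16 + 1 in binary powers of 2.
So 7^81 ≡ 3 · 15 · 7 ≡ 315 (mod 649).
Squaring chain: 315 → 577 → 641; never reaches −1, so base 7 is a Miller–Rabin witness that 649 is composite.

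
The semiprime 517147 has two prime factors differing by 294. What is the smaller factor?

587

Since p = q + 294, we have 517147 = q(q + 294), so q² + 294q − 517147 = 0.
Discriminant: 294² + 4·517147 = 86436 + 2068588 = 2155024; √2155024 = 1468.
q = (−294 + 1468)/2 = 587, and p = q + 294 = 881.
Check: 587 · 881 = 517147.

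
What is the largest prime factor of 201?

201 = 3 · 67
67 is prime.
So 201 = 3 · 67; the largest prime factor is 67.

67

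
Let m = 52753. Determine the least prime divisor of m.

52753 is odd.
Digit sum 22, not divisible by 3.
Ends in 3: not divisible by 5.
7: 52753 = 7·7536 + 1
11: 52753 = 11·4795 + 8
13: 52753 = 13·4057 + 12
17: 52753 = 17·3103 + 2
19: 52753 = 19·2776 + 9
23: 52753 = 23·2293 + 14
29: 52753 = 29·1819 + 2
31: 52753 = 31·1701 + 22
37: 52753 = 37·1425 + 28
41: 52753 = 41·1286 + 27
43: 52753 = 43·1226 + 35
47: 52753 = 47·1122 + 19
53: 52753 = 53·995 + 18
59: 52753 = 59·894 + 7
61: 52753 = 61·864 + 49
67: 52753 = 67·787 + 24
71: 52753 = 71·743

71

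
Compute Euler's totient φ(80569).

73920

Factor: 80569 = 23 · 31 · 113.
φ(80569) = (23−1) · (31−1) · (113−1) = 22 · 30 · 112 = 73920.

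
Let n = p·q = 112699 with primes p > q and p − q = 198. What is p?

449

Since p = q + 198, we have 112699 = q(q + 198), so q² + 198q − 112699 = 0.
Discriminant: 198² + 4·112699 = 39204 + 450796 = 490000; √490000 = 700.
q = (−198 + 700)/2 = 251, and p = q + 198 = 449.
Check: 251 · 449 = 112699.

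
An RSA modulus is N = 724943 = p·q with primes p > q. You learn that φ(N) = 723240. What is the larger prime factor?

883

φ(n) = (p−1)(q−1) = n − (p+q) + 1, so p + q = 724943 − 723240 + 1 = 1704.
p and q are the roots of t² − 1704t + 724943 = 0.
Discriminant: 1704² − 4·724943 = 2903616 − 2899772 = 3844; √3844 = 62.
q = (1704 − 62)/2 = 821, p = (1704 + 62)/2 = 883.
Check: 821 · 883 = 724943.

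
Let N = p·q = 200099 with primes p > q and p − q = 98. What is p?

499

Since p = q + 98, we have 200099 = q(q + 98), so q² + 98q − 200099 = 0.
Discriminant: 98² + 4·200099 = 9604 + 800396 = 810000; √810000 = 900.
q = (−98 + 900)/2 = 401, and p = q + 98 = 499.
Check: 401 · 499 = 200099.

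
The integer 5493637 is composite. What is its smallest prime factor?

5493637 is odd.
Digit sum 37, not divisible by 3.
Ends in 7: not divisible by 5.
7: 5493637 = 7·784805 + 2
11: 5493637 = 11·499421 + 6
13: 5493637 = 13·422587 + 6
17: 5493637 = 17·323155 + 2
19: 5493637 = 19·289138 + 15
23: 5493637 = 23·238853 + 18
29: 5493637 = 29·189435 + 22
31: 5493637 = 31·177214 + 3
37: 5493637 = 37·148476 + 25
41: 5493637 = 41·133991 + 6
43: 5493637 = 43·127759

43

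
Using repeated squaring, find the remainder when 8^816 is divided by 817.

8^1 ≡ 8 (mod 817)
8^2 ≡ 8^2 = 64 ≡ 64 (mod 817)
8^4 ≡ 64^2 = 4096 ≡ 11 (mod 817)
8^8 ≡ 11^2 = 121 ≡ 121 (mod 817)
8^16 ≡ 121^2 = 14641 ≡ 752 (mod 817)
8^32 ≡ 752^2 = 565504 ≡ 140 (mod 817)
8^64 ≡ 140^2 = 19600 ≡ 809 (mod 817)
8^128 ≡ 809^2 = 654481 ≡ 64 (mod 817)
8^256 ≡ 64^2 = 4096 ≡ 11 (mod 817)
8^512 ≡ 11^2 = 121 ≡ 121 (mod 817)
816 = 512 + 256 + 32 + 16 in binary powers of 2.
So 8^816 ≡ 121 · 11 · 140 · 752 ≡ 742 (mod 817).
Since 742 ≠ 1, base 8 is a Fermat witness: 817 is composite.

742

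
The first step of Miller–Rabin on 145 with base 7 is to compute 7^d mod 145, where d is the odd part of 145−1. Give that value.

107

145 − 1 = 144 = 2^4 · 9, so d = 9.
7^1 ≡ 7 (mod 145)
7^2 ≡ 7^2 = 49 ≡ 49 (mod 145)
7^4 ≡ 49^2 = 2401 ≡ 81 (mod 145)
7^8 ≡ 81^2 = 6561 ≡ 36 (mod 145)
9 = 8 + 1 in binary powers of 2.
So 7^9 ≡ 36 · 7 ≡ 107 (mod 145).
Squaring chain: 107 → 139 → 36 → 136; never reaches −1, so base 7 is a Miller–Rabin witness that 145 is composite.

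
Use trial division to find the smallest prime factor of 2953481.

59

2953481 is odd.
Digit sum 32, not divisible by 3.
Ends in 1: not divisible by 5.
7: 2953481 = 7·421925 + 6
11: 2953481 = 11·268498 + 3
13: 2953481 = 13·227190 + 11
17: 2953481 = 17·173734 + 3
19: 2953481 = 19·155446 + 7
23: 2953481 = 23·128412 + 5
29: 2953481 = 29·101844 + 5
31: 2953481 = 31·95273 + 18
37: 2953481 = 37·79823 + 30
41: 2953481 = 41·72036 + 5
43: 2953481 = 43·68685 + 26
47: 2953481 = 47·62840 + 1
53: 2953481 = 53·55726 + 3
59: 2953481 = 59·50059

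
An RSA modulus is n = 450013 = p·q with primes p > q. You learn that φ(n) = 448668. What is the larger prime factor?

727

φ(n) = (p−1)(q−1) = n − (p+q) + 1, so p + q = 450013 − 448668 + 1 = 1346.
p and q are the roots of t² − 1346t + 450013 = 0.
Discriminant: 1346² − 4·450013 = 1811716 − 1800052 = 11664; √11664 = 108.
q = (1346 − 108)/2 = 619, p = (1346 + 108)/2 = 727.
Check: 619 · 727 = 450013.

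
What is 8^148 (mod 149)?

8^1 ≡ 8 (mod 149)
8^2 ≡ 8^2 = 64 ≡ 64 (mod 149)
8^4 ≡ 64^2 = 4096 ≡ 73 (mod 149)
8^8 ≡ 73^2 = 5329 ≡ 114 (mod 149)
8^16 ≡ 114^2 = 12996 ≡ 33 (mod 149)
8^32 ≡ 33^2 = 1089 ≡ 46 (mod 149)
8^64 ≡ 46^2 = 2116 ≡ 30 (mod 149)
8^128 ≡ 30^2 = 900 ≡ 6 (mod 149)
148 = 128 + 16 + 4 in binary powers of 2.
So 8^148 ≡ 6 · 33 · 73 ≡ 1 (mod 149).
Since the result is 1, base 8 gives no evidence that 149 is composite.

1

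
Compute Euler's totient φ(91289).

80640

Factor: 91289 = 11 · 43 · 193.
φ(91289) = (11−1) · (43−1) · (193−1) = 10 · 42 · 192 = 80640.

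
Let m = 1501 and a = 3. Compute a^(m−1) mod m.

3^1 ≡ 3 (mod 1501)
3^2 ≡ 3^2 = 9 ≡ 9 (mod 1501)
3^4 ≡ 9^2 = 81 ≡ 81 (mod 1501)
3^8 ≡ 81^2 = 6561 ≡ 557 (mod 1501)
3^16 ≡ 557^2 = 310249 ≡ 1043 (mod 1501)
3^32 ≡ 1043^2 = 1087849 ≡ 1125 (mod 1501)
3^64 ≡ 1125^2 = 1265625 ≡ 282 (mod 1501)
3^128 ≡ 282^2 = 79524 ≡ 1472 (mod 1501)
3^256 ≡ 1472^2 = 2166784 ≡ 841 (mod 1501)
3^512 ≡ 841^2 = 707281 ≡ 310 (mod 1501)
3^1024 ≡ 310^2 = 96100 ≡ 36 (mod 1501)
1500 = 1024 + 256 + 128 + 64 + 16 + 8 + 4 in binary powers of 2.
So 3^1500 ≡ 36 · 841 · 1472 · 282 · 1043 · 557 · 81 ≡ 539 (mod 1501).
Since 539 ≠ 1, base 3 is a Fermat witness: 1501 is composite.

539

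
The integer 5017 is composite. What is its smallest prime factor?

5017 is odd.
Digit sum 13, not divisible by 3.
Ends in 7: not divisible by 5.
7: 5017 = 7·716 + 5
11: 5017 = 11·456 + 1
13: 5017 = 13·385 + 12
17: 5017 = 17·295 + 2
19: 5017 = 19·264 + 1
23: 5017 = 23·218 + 3
29: 5017 = 29·173

29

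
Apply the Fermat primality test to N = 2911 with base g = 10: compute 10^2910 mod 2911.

1026

10^1 ≡ 10 (mod 2911)
10^2 ≡ 10^2 = 100 ≡ 100 (mod 2911)
10^4 ≡ 100^2 = 10000 ≡ 1267 (mod 2911)
10^8 ≡ 1267^2 = 1605289 ≡ 1328 (mod 2911)
10^16 ≡ 1328^2 = 1763584 ≡ 2429 (mod 2911)
10^32 ≡ 2429^2 = 5900041 ≡ 2355 (mod 2911)
10^64 ≡ 2355^2 = 5546025 ≡ 570 (mod 2911)
10^128 ≡ 570^2 = 324900 ≡ 1779 (mod 2911)
10^256 ≡ 1779^2 = 3164841 ≡ 584 (mod 2911)
10^512 ≡ 584^2 = 341056 ≡ 469 (mod 2911)
10^1024 ≡ 469^2 = 219961 ≡ 1636 (mod 2911)
10^2048 ≡ 1636^2 = 2676496 ≡ 1287 (mod 2911)
2910 = 2048 + 512 + 256 + 64 + 16 + 8 + 4 + 2 in binary powers of 2.
So 10^2910 ≡ 1287 · 469 · 584 · 570 · 2429 · 1328 · 1267 · 100 ≡ 1026 (mod 2911).
Since 1026 ≠ 1, base 10 is a Fermat witness: 2911 is composite.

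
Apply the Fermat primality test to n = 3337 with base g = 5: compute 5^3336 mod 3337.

5^1 ≡ 5 (mod 3337)
5^2 ≡ 5^2 = 25 ≡ 25 (mod 3337)
5^4 ≡ 25^2 = 625 ≡ 625 (mod 3337)
5^8 ≡ 625^2 = 390625 ≡ 196 (mod 3337)
5^16 ≡ 196^2 = 38416 ≡ 1709 (mod 3337)
5^32 ≡ 1709^2 = 2920681 ≡ 806 (mod 3337)
5^64 ≡ 806^2 = 649636 ≡ 2258 (mod 3337)
5^128 ≡ 2258^2 = 5098564 ≡ 2965 (mod 3337)
5^256 ≡ 2965^2 = 8791225 ≡ 1567 (mod 3337)
5^512 ≡ 1567^2 = 2455489 ≡ 2794 (mod 3337)
5^1024 ≡ 2794^2 = 7806436 ≡ 1193 (mod 3337)
5^2048 ≡ 1193^2 = 1423249 ≡ 1687 (mod 3337)
3336 = 2048 + 1024 + 256 + 8 in binary powers of 2.
So 5^3336 ≡ 1687 · 1193 · 1567 · 196 ≡ 1922 (mod 3337).
Since 1922 ≠ 1, base 5 is a Fermat witness: 3337 is composite.

1922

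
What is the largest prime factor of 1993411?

1993411 = 7 · 284773
284773 = 47 · 6059
6059 = 73 · 83
83 is prime.
So 1993411 = 7 · 47 · 73 · 83; the largest prime factor is 83.

83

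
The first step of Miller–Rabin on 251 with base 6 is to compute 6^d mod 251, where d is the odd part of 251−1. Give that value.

250

251 − 1 = 250 = 2^1 · 125, so d = 125.
6^1 ≡ 6 (mod 251)
6^2 ≡ 6^2 = 36 ≡ 36 (mod 251)
6^4 ≡ 36^2 = 1296 ≡ 41 (mod 251)
6^8 ≡ 41^2 = 1681 ≡ 175 (mod 251)
6^16 ≡ 175^2 = 30625 ≡ 3 (mod 251)
6^32 ≡ 3^2 = 9 ≡ 9 (mod 251)
6^64 ≡ 9^2 = 81 ≡ 81 (mod 251)
125 = 64 + 32 + 16 + 8 + 4 + 1 in binary powers of 2.
So 6^125 ≡ 81 · 9 · 3 · 175 · 41 · 6 ≡ 250 (mod 251).
Since 6^d ≡ 250 (mod 251), base 6 does not prove 251 composite.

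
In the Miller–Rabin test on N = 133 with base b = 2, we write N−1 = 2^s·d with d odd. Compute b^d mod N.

50

133 − 1 = 132 = 2^2 · 33, so d = 33.
2^1 ≡ 2 (mod 133)
2^2 ≡ 2^2 = 4 ≡ 4 (mod 133)
2^4 ≡ 4^2 = 16 ≡ 16 (mod 133)
2^8 ≡ 16^2 = 256 ≡ 123 (mod 133)
2^16 ≡ 123^2 = 15129 ≡ 100 (mod 133)
2^32 ≡ 100^2 = 10000 ≡ 25 (mod 133)
33 = 32 + 1 in binary powers of 2.
So 2^33 ≡ 25 · 2 ≡ 50 (mod 133).
Squaring chain: 50 → 106; never reaches −1, so base 2 is a Miller–Rabin witness that 133 is composite.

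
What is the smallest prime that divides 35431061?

73

35431061 is odd.
Digit sum 23, not divisible by 3.
Ends in 1: not divisible by 5.
7: 35431061 = 7·5061580 + 1
11: 35431061 = 11·3221005 + 6
13: 35431061 = 13·2725466 + 3
17: 35431061 = 17·2084180 + 1
19: 35431061 = 19·1864792 + 13
23: 35431061 = 23·1540480 + 21
29: 35431061 = 29·1221760 + 21
31: 35431061 = 31·1142937 + 14
37: 35431061 = 37·957596 + 9
41: 35431061 = 41·864172 + 9
43: 35431061 = 43·823978 + 7
47: 35431061 = 47·753852 + 17
53: 35431061 = 53·668510 + 31
59: 35431061 = 59·600526 + 27
61: 35431061 = 61·580837 + 4
67: 35431061 = 67·528821 + 54
71: 35431061 = 71·499029 + 2
73: 35431061 = 73·485357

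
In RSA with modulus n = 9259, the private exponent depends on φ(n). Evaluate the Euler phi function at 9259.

Factor: 9259 = 47 · 197.
φ(9259) = (47−1) · (197−1) = 46 · 196 = 9016.

9016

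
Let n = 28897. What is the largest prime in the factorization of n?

71

28897 = 11 · 2627
2627 = 37 · 71
71 is prime.
So 28897 = 11 · 37 · 71; the largest prime factor is 71.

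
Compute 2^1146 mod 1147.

2^1 ≡ 2 (mod 1147)
2^2 ≡ 2^2 = 4 ≡ 4 (mod 1147)
2^4 ≡ 4^2 = 16 ≡ 16 (mod 1147)
2^8 ≡ 16^2 = 256 ≡ 256 (mod 1147)
2^16 ≡ 256^2 = 65536 ≡ 157 (mod 1147)
2^32 ≡ 157^2 = 24649 ≡ 562 (mod 1147)
2^64 ≡ 562^2 = 315844 ≡ 419 (mod 1147)
2^128 ≡ 419^2 = 175561 ≡ 70 (mod 1147)
2^256 ≡ 70^2 = 4900 ≡ 312 (mod 1147)
2^512 ≡ 312^2 = 97344 ≡ 996 (mod 1147)
2^1024 ≡ 996^2 = 992016 ≡ 1008 (mod 1147)
1146 = 1024 + 64 + 32 + 16 + 8 + 2 in binary powers of 2.
So 2^1146 ≡ 1008 · 419 · 562 · 157 · 256 · 4 ≡ 529 (mod 1147).
Since 529 ≠ 1, base 2 is a Fermat witness: 1147 is composite.

529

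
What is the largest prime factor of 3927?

17

3927 = 3 · 1309
1309 = 7 · 187
187 = 11 · 17
17 is prime.
So 3927 = 3 · 7 · 11 · 17; the largest prime factor is 17.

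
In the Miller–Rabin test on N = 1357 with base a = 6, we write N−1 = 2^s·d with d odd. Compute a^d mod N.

1357 − 1 = 1356 = 2^2 · 339, so d = 339.
6^1 ≡ 6 (mod 1357)
6^2 ≡ 6^2 = 36 ≡ 36 (mod 1357)
6^4 ≡ 36^2 = 1296 ≡ 1296 (mod 1357)
6^8 ≡ 1296^2 = 1679616 ≡ 1007 (mod 1357)
6^16 ≡ 1007^2 = 1014049 ≡ 370 (mod 1357)
6^32 ≡ 370^2 = 136900 ≡ 1200 (mod 1357)
6^64 ≡ 1200^2 = 1440000 ≡ 223 (mod 1357)
6^128 ≡ 223^2 = 49729 ≡ 877 (mod 1357)
6^256 ≡ 877^2 = 769129 ≡ 1067 (mod 1357)
339 = 256 + 64 + 16 + 2 + 1 in binary powers of 2.
So 6^339 ≡ 1067 · 223 · 370 · 36 · 6 ≡ 1212 (mod 1357).
Squaring chain: 1212 → 670; never reaches −1, so base 6 is a Miller–Rabin witness that 1357 is composite.

1212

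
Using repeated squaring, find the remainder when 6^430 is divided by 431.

6^1 ≡ 6 (mod 431)
6^2 ≡ 6^2 = 36 ≡ 36 (mod 431)
6^4 ≡ 36^2 = 1296 ≡ 3 (mod 431)
6^8 ≡ 3^2 = 9 ≡ 9 (mod 431)
6^16 ≡ 9^2 = 81 ≡ 81 (mod 431)
6^32 ≡ 81^2 = 6561 ≡ 96 (mod 431)
6^64 ≡ 96^2 = 9216 ≡ 165 (mod 431)
6^128 ≡ 165^2 = 27225 ≡ 72 (mod 431)
6^256 ≡ 72^2 = 5184 ≡ 12 (mod 431)
430 = 256 + 128 + 32 + 8 + 4 + 2 in binary powers of 2.
So 6^430 ≡ 12 · 72 · 96 · 9 · 3 · 36 ≡ 1 (mod 431).
Since the result is 1, base 6 gives no evidence that 431 is composite.

1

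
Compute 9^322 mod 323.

9^1 ≡ 9 (mod 323)
9^2 ≡ 9^2 = 81 ≡ 81 (mod 323)
9^4 ≡ 81^2 = 6561 ≡ 101 (mod 323)
9^8 ≡ 101^2 = 10201 ≡ 188 (mod 323)
9^16 ≡ 188^2 = 35344 ≡ 137 (mod 323)
9^32 ≡ 137^2 = 18769 ≡ 35 (mod 323)
9^64 ≡ 35^2 = 1225 ≡ 256 (mod 323)
9^128 ≡ 256^2 = 65536 ≡ 290 (mod 323)
9^256 ≡ 290^2 = 84100 ≡ 120 (mod 323)
322 = 256 + 64 + 2 in binary powers of 2.
So 9^322 ≡ 120 · 256 · 81 ≡ 251 (mod 323).
Since 251 ≠ 1, base 9 is a Fermat witness: 323 is composite.

251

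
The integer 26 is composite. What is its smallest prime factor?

26 is even: 2 divides it.

2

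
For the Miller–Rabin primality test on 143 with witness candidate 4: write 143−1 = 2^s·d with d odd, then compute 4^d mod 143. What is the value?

143 − 1 = 142 = 2^1 · 71, so d = 71.
4^1 ≡ 4 (mod 143)
4^2 ≡ 4^2 = 16 ≡ 16 (mod 143)
4^4 ≡ 16^2 = 256 ≡ 113 (mod 143)
4^8 ≡ 113^2 = 12769 ≡ 42 (mod 143)
4^16 ≡ 42^2 = 1764 ≡ 48 (mod 143)
4^32 ≡ 48^2 = 2304 ≡ 16 (mod 143)
4^64 ≡ 16^2 = 256 ≡ 113 (mod 143)
71 = 64 + 4 + 2 + 1 in binary powers of 2.
So 4^71 ≡ 113 · 113 · 16 · 4 ≡ 114 (mod 143).
Squaring chain: 114; never reaches −1, so base 4 is a Miller–Rabin witness that 143 is composite.

114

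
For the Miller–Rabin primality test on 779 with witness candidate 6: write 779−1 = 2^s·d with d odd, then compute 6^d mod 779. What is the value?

473

779 − 1 = 778 = 2^1 · 389, so d = 389.
6^1 ≡ 6 (mod 779)
6^2 ≡ 6^2 = 36 ≡ 36 (mod 779)
6^4 ≡ 36^2 = 1296 ≡ 517 (mod 779)
6^8 ≡ 517^2 = 267289 ≡ 92 (mod 779)
6^16 ≡ 92^2 = 8464 ≡ 674 (mod 779)
6^32 ≡ 674^2 = 454276 ≡ 119 (mod 779)
6^64 ≡ 119^2 = 14161 ≡ 139 (mod 779)
6^128 ≡ 139^2 = 19321 ≡ 625 (mod 779)
6^256 ≡ 625^2 = 390625 ≡ 346 (mod 779)
389 = 256 + 128 + 4 + 1 in binary powers of 2.
So 6^389 ≡ 346 · 625 · 517 · 6 ≡ 473 (mod 779).
Squaring chain: 473; never reaches −1, so base 6 is a Miller–Rabin witness that 779 is composite.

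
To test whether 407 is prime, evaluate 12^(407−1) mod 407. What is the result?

12

12^1 ≡ 12 (mod 407)
12^2 ≡ 12^2 = 144 ≡ 144 (mod 407)
12^4 ≡ 144^2 = 20736 ≡ 386 (mod 407)
12^8 ≡ 386^2 = 148996 ≡ 34 (mod 407)
12^16 ≡ 34^2 = 1156 ≡ 342 (mod 407)
12^32 ≡ 342^2 = 116964 ≡ 155 (mod 407)
12^64 ≡ 155^2 = 24025 ≡ 12 (mod 407)
12^128 ≡ 12^2 = 144 ≡ 144 (mod 407)
12^256 ≡ 144^2 = 20736 ≡ 386 (mod 407)
406 = 256 + 128 + 16 + 4 + 2 in binary powers of 2.
So 12^406 ≡ 386 · 144 · 342 · 386 · 144 ≡ 12 (mod 407).
Since 12 ≠ 1, base 12 is a Fermat witness: 407 is composite.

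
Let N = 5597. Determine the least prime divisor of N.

5597 is odd.
Digit sum 26, not divisible by 3.
Ends in 7: not divisible by 5.
7: 5597 = 7·799 + 4
11: 5597 = 11·508 + 9
13: 5597 = 13·430 + 7
17: 5597 = 17·329 + 4
19: 5597 = 19·294 + 11
23: 5597 = 23·243 + 8
29: 5597 = 29·193

29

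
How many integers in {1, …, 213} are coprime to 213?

140

Factor: 213 = 3 · 71.
φ(213) = (3−1) · (71−1) = 2 · 70 = 140.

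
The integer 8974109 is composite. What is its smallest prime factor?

8974109 is odd.
Digit sum 38, not divisible by 3.
Ends in 9: not divisible by 5.
7: 8974109 = 7·1282015 + 4
11: 8974109 = 11·815828 + 1
13: 8974109 = 13·690316 + 1
17: 8974109 = 17·527888 + 13
19: 8974109 = 19·472321 + 10
23: 8974109 = 23·390178 + 15
29: 8974109 = 29·309452 + 1
31: 8974109 = 31·289487 + 12
37: 8974109 = 37·242543 + 18
41: 8974109 = 41·218880 + 29
43: 8974109 = 43·208700 + 9
47: 8974109 = 47·190938 + 23
53: 8974109 = 53·169322 + 43
59: 8974109 = 59·152103 + 32
61: 8974109 = 61·147116 + 33
67: 8974109 = 67·133941 + 62
71: 8974109 = 71·126395 + 64
73: 8974109 = 73·122933

73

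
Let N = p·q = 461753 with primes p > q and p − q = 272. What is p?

Since p = q + 272, we have 461753 = q(q + 272), so q² + 272q − 461753 = 0.
Discriminant: 272² + 4·461753 = 73984 + 1847012 = 1920996; √1920996 = 1386.
q = (−272 + 1386)/2 = 557, and p = q + 272 = 829.
Check: 557 · 829 = 461753.

829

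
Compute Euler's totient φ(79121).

66528

Factor: 79121 = 7 · 89 · 127.
φ(79121) = (7−1) · (89−1) · (127−1) = 6 · 88 · 126 = 66528.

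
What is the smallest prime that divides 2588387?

2588387 is odd.
Digit sum 41, not divisible by 3.
Ends in 7: not divisible by 5.
7: 2588387 = 7·369769 + 4
11: 2588387 = 11·235307 + 10
13: 2588387 = 13·199106 + 9
17: 2588387 = 17·152258 + 1
19: 2588387 = 19·136230 + 17
23: 2588387 = 23·112538 + 13
29: 2588387 = 29·89254 + 21
31: 2588387 = 31·83496 + 11
37: 2588387 = 37·69956 + 15
41: 2588387 = 41·63131 + 16
43: 2588387 = 43·60195 + 2
47: 2588387 = 47·55072 + 3
53: 2588387 = 53·48837 + 26
59: 2588387 = 59·43870 + 57
61: 2588387 = 61·42432 + 35
67: 2588387 = 67·38632 + 43
71: 2588387 = 71·36456 + 11
73: 2588387 = 73·35457 + 26
79: 2588387 = 79·32764 + 31
83: 2588387 = 83·31185 + 32
89: 2588387 = 89·29083

89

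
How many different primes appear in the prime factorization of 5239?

2

5239 = 13^2 · 31
5239 = 13^2 · 31, which has 2 distinct prime factors.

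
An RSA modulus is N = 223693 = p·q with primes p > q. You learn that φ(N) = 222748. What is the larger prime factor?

φ(n) = (p−1)(q−1) = n − (p+q) + 1, so p + q = 223693 − 222748 + 1 = 946.
p and q are the roots of t² − 946t + 223693 = 0.
Discriminant: 946² − 4·223693 = 894916 − 894772 = 144; √144 = 12.
q = (946 − 12)/2 = 467, p = (946 + 12)/2 = 479.
Check: 467 · 479 = 223693.

479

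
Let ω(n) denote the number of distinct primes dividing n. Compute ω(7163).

7163 = 13 · 551
551 = 19 · 29
7163 = 13 · 19 · 29, which has 3 distinct prime factors.

3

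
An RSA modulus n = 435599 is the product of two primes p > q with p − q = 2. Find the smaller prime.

Since p = q + 2, we have 435599 = q(q + 2), so q² + 2q − 435599 = 0.
Discriminant: 2² + 4·435599 = 4 + 1742396 = 1742400; √1742400 = 1320.
q = (−2 + 1320)/2 = 659, and p = q + 2 = 661.
Check: 659 · 661 = 435599.

659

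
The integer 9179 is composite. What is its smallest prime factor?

67

9179 is odd.
Digit sum 26, not divisible by 3.
Ends in 9: not divisible by 5.
7: 9179 = 7·1311 + 2
11: 9179 = 11·834 + 5
13: 9179 = 13·706 + 1
17: 9179 = 17·539 + 16
19: 9179 = 19·483 + 2
23: 9179 = 23·399 + 2
29: 9179 = 29·316 + 15
31: 9179 = 31·296 + 3
37: 9179 = 37·248 + 3
41: 9179 = 41·223 + 36
43: 9179 = 43·213 + 20
47: 9179 = 47·195 + 14
53: 9179 = 53·173 + 10
59: 9179 = 59·155 + 34
61: 9179 = 61·150 + 29
67: 9179 = 67·137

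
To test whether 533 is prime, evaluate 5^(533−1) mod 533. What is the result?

5^1 ≡ 5 (mod 533)
5^2 ≡ 5^2 = 25 ≡ 25 (mod 533)
5^4 ≡ 25^2 = 625 ≡ 92 (mod 533)
5^8 ≡ 92^2 = 8464 ≡ 469 (mod 533)
5^16 ≡ 469^2 = 219961 ≡ 365 (mod 533)
5^32 ≡ 365^2 = 133225 ≡ 508 (mod 533)
5^64 ≡ 508^2 = 258064 ≡ 92 (mod 533)
5^128 ≡ 92^2 = 8464 ≡ 469 (mod 533)
5^256 ≡ 469^2 = 219961 ≡ 365 (mod 533)
5^512 ≡ 365^2 = 133225 ≡ 508 (mod 533)
532 = 512 + 16 + 4 in binary powers of 2.
So 5^532 ≡ 508 · 365 · 92 ≡ 508 (mod 533).
Since 508 ≠ 1, base 5 is a Fermat witness: 533 is composite.

508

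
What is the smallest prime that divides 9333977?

59

9333977 is odd.
Digit sum 41, not divisible by 3.
Ends in 7: not divisible by 5.
7: 9333977 = 7·1333425 + 2
11: 9333977 = 11·848543 + 4
13: 9333977 = 13·717998 + 3
17: 9333977 = 17·549057 + 8
19: 9333977 = 19·491261 + 18
23: 9333977 = 23·405825 + 2
29: 9333977 = 29·321861 + 8
31: 9333977 = 31·301096 + 1
37: 9333977 = 37·252269 + 24
41: 9333977 = 41·227657 + 40
43: 9333977 = 43·217069 + 10
47: 9333977 = 47·198595 + 12
53: 9333977 = 53·176112 + 41
59: 9333977 = 59·158203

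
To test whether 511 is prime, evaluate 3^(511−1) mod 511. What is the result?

3^1 ≡ 3 (mod 511)
3^2 ≡ 3^2 = 9 ≡ 9 (mod 511)
3^4 ≡ 9^2 = 81 ≡ 81 (mod 511)
3^8 ≡ 81^2 = 6561 ≡ 429 (mod 511)
3^16 ≡ 429^2 = 184041 ≡ 81 (mod 511)
3^32 ≡ 81^2 = 6561 ≡ 429 (mod 511)
3^64 ≡ 429^2 = 184041 ≡ 81 (mod 511)
3^128 ≡ 81^2 = 6561 ≡ 429 (mod 511)
3^256 ≡ 429^2 = 184041 ≡ 81 (mod 511)
510 = 256 + 128 + 64 + 32 + 16 + 8 + 4 + 2 in binary powers of 2.
So 3^510 ≡ 81 · 429 · 81 · 429 · 81 · 429 · 81 · 9 ≡ 218 (mod 511).
Since 218 ≠ 1, base 3 is a Fermat witness: 511 is composite.

218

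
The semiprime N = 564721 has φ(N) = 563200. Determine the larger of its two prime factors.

881

φ(n) = (p−1)(q−1) = n − (p+q) + 1, so p + q = 564721 − 563200 + 1 = 1522.
p and q are the roots of t² − 1522t + 564721 = 0.
Discriminant: 1522² − 4·564721 = 2316484 − 2258884 = 57600; √57600 = 240.
q = (1522 − 240)/2 = 641, p = (1522 + 240)/2 = 881.
Check: 641 · 881 = 564721.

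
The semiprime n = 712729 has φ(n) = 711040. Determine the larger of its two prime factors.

881

φ(n) = (p−1)(q−1) = n − (p+q) + 1, so p + q = 712729 − 711040 + 1 = 1690.
p and q are the roots of t² − 1690t + 712729 = 0.
Discriminant: 1690² − 4·712729 = 2856100 − 2850916 = 5184; √5184 = 72.
q = (1690 − 72)/2 = 809, p = (1690 + 72)/2 = 881.
Check: 809 · 881 = 712729.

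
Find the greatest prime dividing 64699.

97

64699 = 23 · 2813
2813 = 29 · 97
97 is prime.
So 64699 = 23 · 29 · 97; the largest prime factor is 97.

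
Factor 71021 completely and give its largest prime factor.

79

71021 = 29 · 2449
2449 = 31 · 79
79 is prime.
So 71021 = 29 · 31 · 79; the largest prime factor is 79.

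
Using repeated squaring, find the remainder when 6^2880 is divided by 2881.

6^1 ≡ 6 (mod 2881)
6^2 ≡ 6^2 = 36 ≡ 36 (mod 2881)
6^4 ≡ 36^2 = 1296 ≡ 1296 (mod 2881)
6^8 ≡ 1296^2 = 1679616 ≡ 2874 (mod 2881)
6^16 ≡ 2874^2 = 8259876 ≡ 49 (mod 2881)
6^32 ≡ 49^2 = 2401 ≡ 2401 (mod 2881)
6^64 ≡ 2401^2 = 5764801 ≡ 2801 (mod 2881)
6^128 ≡ 2801^2 = 7845601 ≡ 638 (mod 2881)
6^256 ≡ 638^2 = 407044 ≡ 823 (mod 2881)
6^512 ≡ 823^2 = 677329 ≡ 294 (mod 2881)
6^1024 ≡ 294^2 = 86436 ≡ 6 (mod 2881)
6^2048 ≡ 6^2 = 36 ≡ 36 (mod 2881)
2880 = 2048 + 512 + 256 + 64 in binary powers of 2.
So 6^2880 ≡ 36 · 294 · 823 · 2801 ≡ 2839 (mod 2881).
Since 2839 ≠ 1, base 6 is a Fermat witness: 2881 is composite.

2839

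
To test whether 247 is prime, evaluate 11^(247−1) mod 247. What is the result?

11^1 ≡ 11 (mod 247)
11^2 ≡ 11^2 = 121 ≡ 121 (mod 247)
11^4 ≡ 121^2 = 14641 ≡ 68 (mod 247)
11^8 ≡ 68^2 = 4624 ≡ 178 (mod 247)
11^16 ≡ 178^2 = 31684 ≡ 68 (mod 247)
11^32 ≡ 68^2 = 4624 ≡ 178 (mod 247)
11^64 ≡ 178^2 = 31684 ≡ 68 (mod 247)
11^128 ≡ 68^2 = 4624 ≡ 178 (mod 247)
246 = 128 + 64 + 32 + 16 + 4 + 2 in binary powers of 2.
So 11^246 ≡ 178 · 68 · 178 · 68 · 68 · 121 ≡ 77 (mod 247).
Since 77 ≠ 1, base 11 is a Fermat witness: 247 is composite.

77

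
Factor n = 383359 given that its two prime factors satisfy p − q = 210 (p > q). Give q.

523

Since p = q + 210, we have 383359 = q(q + 210), so q² + 210q − 383359 = 0.
Discriminant: 210² + 4·383359 = 44100 + 1533436 = 1577536; √1577536 = 1256.
q = (−210 + 1256)/2 = 523, and p = q + 210 = 733.
Check: 523 · 733 = 383359.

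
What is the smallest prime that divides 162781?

31

162781 is odd.
Digit sum 25, not divisible by 3.
Ends in 1: not divisible by 5.
7: 162781 = 7·23254 + 3
11: 162781 = 11·14798 + 3
13: 162781 = 13·12521 + 8
17: 162781 = 17·9575 + 6
19: 162781 = 19·8567 + 8
23: 162781 = 23·7077 + 10
29: 162781 = 29·5613 + 4
31: 162781 = 31·5251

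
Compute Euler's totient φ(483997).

Factor: 483997 = 37 · 103 · 127.
φ(483997) = (37−1) · (103−1) · (127−1) = 36 · 102 · 126 = 462672.

462672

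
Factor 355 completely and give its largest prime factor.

355 = 5 · 71
71 is prime.
So 355 = 5 · 71; the largest prime factor is 71.

71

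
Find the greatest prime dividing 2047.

89

2047 = 23 · 89
89 is prime.
So 2047 = 23 · 89; the largest prime factor is 89.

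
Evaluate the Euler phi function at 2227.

2080

Factor: 2227 = 17 · 131.
φ(2227) = (17−1) · (131−1) = 16 · 130 = 2080.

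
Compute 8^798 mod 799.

8^1 ≡ 8 (mod 799)
8^2 ≡ 8^2 = 64 ≡ 64 (mod 799)
8^4 ≡ 64^2 = 4096 ≡ 101 (mod 799)
8^8 ≡ 101^2 = 10201 ≡ 613 (mod 799)
8^16 ≡ 613^2 = 375769 ≡ 239 (mod 799)
8^32 ≡ 239^2 = 57121 ≡ 392 (mod 799)
8^64 ≡ 392^2 = 153664 ≡ 256 (mod 799)
8^128 ≡ 256^2 = 65536 ≡ 18 (mod 799)
8^256 ≡ 18^2 = 324 ≡ 324 (mod 799)
8^512 ≡ 324^2 = 104976 ≡ 307 (mod 799)
798 = 512 + 256 + 16 + 8 + 4 + 2 in binary powers of 2.
So 8^798 ≡ 307 · 324 · 239 · 613 · 101 · 64 ≡ 4 (mod 799).
Since 4 ≠ 1, base 8 is a Fermat witness: 799 is composite.

4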